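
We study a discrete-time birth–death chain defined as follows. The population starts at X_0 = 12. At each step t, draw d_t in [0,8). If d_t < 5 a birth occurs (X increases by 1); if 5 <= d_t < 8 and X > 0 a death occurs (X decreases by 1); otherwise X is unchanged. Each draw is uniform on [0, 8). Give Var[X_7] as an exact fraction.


105/16

X can drop by at most 1 per step and X_0 = 12 > T = 7, so X_t >= 12 − t >= 5 > 0 for every t <= 7: the floor at 0 (the 'and X > 0' condition) never binds. Hence X_7 = X_0 + Σ_{t<7} Y_t with i.i.d. increments Y_t = y(d_t) ∈ {+1, −1, 0}.
Outcome values over d=0..7: [1, 1, 1, 1, 1, -1, -1, -1]
Σy = 2, Σy² = 8, M = 8
μ = 2/8 = 1/4,  σ² = 8/8 − (1/4)² = 15/16
Independent increments: Var[X_7] = 7·σ² = 7·(15/16) = 105/16


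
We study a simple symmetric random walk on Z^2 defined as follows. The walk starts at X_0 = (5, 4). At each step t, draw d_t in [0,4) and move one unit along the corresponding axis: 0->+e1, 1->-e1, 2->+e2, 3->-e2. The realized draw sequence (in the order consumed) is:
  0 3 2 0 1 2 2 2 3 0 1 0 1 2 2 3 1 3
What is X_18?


t=0: X=(5, 4), d=0 → +e1, X_1=(6, 4)
t=1: X=(6, 4), d=3 → -e2, X_2=(6, 3)
t=2: X=(6, 3), d=2 → +e2, X_3=(6, 4)
t=3: X=(6, 4), d=0 → +e1, X_4=(7, 4)
t=4: X=(7, 4), d=1 → -e1, X_5=(6, 4)
t=5: X=(6, 4), d=2 → +e2, X_6=(6, 5)
t=6: X=(6, 5), d=2 → +e2, X_7=(6, 6)
t=7: X=(6, 6), d=2 → +e2, X_8=(6, 7)
t=8: X=(6, 7), d=3 → -e2, X_9=(6, 6)
t=9: X=(6, 6), d=0 → +e1, X_10=(7, 6)
t=10: X=(7, 6), d=1 → -e1, X_11=(6, 6)
t=11: X=(6, 6), d=0 → +e1, X_12=(7, 6)
t=12: X=(7, 6), d=1 → -e1, X_13=(6, 6)
t=13: X=(6, 6), d=2 → +e2, X_14=(6, 7)
t=14: X=(6, 7), d=2 → +e2, X_15=(6, 8)
t=15: X=(6, 8), d=3 → -e2, X_16=(6, 7)
t=16: X=(6, 7), d=1 → -e1, X_17=(5, 7)
t=17: X=(5, 7), d=3 → -e2, X_18=(5, 6)

(5, 6)


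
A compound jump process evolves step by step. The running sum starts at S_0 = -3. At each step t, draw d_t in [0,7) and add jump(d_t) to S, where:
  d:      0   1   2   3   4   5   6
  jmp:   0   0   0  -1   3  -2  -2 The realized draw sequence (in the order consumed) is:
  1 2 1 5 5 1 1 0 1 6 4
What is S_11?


-6

t=0: S=-3, d=1, jump=0, S_1=-3
t=1: S=-3, d=2, jump=0, S_2=-3
t=2: S=-3, d=1, jump=0, S_3=-3
t=3: S=-3, d=5, jump=-2, S_4=-5
t=4: S=-5, d=5, jump=-2, S_5=-7
t=5: S=-7, d=1, jump=0, S_6=-7
t=6: S=-7, d=1, jump=0, S_7=-7
t=7: S=-7, d=0, jump=0, S_8=-7
t=8: S=-7, d=1, jump=0, S_9=-7
t=9: S=-7, d=6, jump=-2, S_10=-9
t=10: S=-9, d=4, jump=3, S_11=-6


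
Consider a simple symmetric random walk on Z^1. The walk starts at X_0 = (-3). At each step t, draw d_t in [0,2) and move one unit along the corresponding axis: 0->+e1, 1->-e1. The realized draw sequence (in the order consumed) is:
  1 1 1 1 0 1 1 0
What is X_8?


(-7)

t=0: X=(-3), d=1 → -e1, X_1=(-4)
t=1: X=(-4), d=1 → -e1, X_2=(-5)
t=2: X=(-5), d=1 → -e1, X_3=(-6)
t=3: X=(-6), d=1 → -e1, X_4=(-7)
t=4: X=(-7), d=0 → +e1, X_5=(-6)
t=5: X=(-6), d=1 → -e1, X_6=(-7)
t=6: X=(-7), d=1 → -e1, X_7=(-8)
t=7: X=(-8), d=0 → +e1, X_8=(-7)


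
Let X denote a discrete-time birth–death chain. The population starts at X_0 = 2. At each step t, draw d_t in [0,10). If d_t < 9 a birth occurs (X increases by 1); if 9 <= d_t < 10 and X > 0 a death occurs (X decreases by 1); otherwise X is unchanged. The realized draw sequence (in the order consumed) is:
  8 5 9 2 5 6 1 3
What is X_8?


t=0: X=2, d=8 → birth, X_1=3
t=1: X=3, d=5 → birth, X_2=4
t=2: X=4, d=9 → death, X_3=3
t=3: X=3, d=2 → birth, X_4=4
t=4: X=4, d=5 → birth, X_5=5
t=5: X=5, d=6 → birth, X_6=6
t=6: X=6, d=1 → birth, X_7=7
t=7: X=7, d=3 → birth, X_8=8

8


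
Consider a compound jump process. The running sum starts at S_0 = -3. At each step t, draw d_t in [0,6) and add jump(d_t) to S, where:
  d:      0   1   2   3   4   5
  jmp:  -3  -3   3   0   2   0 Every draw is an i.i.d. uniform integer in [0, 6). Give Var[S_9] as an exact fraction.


185/4

Outcome values over d=0..5: [-3, -3, 3, 0, 2, 0]
Σy = -1, Σy² = 31, M = 6
μ = -1/6 = -1/6,  σ² = 31/6 − (-1/6)² = 185/36
Independent increments: Var[S_9] = 9·σ² = 9·(185/36) = 185/4


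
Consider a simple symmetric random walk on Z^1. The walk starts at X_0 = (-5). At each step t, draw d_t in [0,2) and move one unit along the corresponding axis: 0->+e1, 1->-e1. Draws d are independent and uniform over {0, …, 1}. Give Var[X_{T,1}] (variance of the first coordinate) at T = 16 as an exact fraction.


16

Outcome values over d=0..1: [1, -1]
Σy = 0, Σy² = 2, M = 2
μ = 0/2 = 0,  σ² = 2/2 − (0)² = 1
Independent increments: Var[X_16] = 16·σ² = 16·(1) = 16


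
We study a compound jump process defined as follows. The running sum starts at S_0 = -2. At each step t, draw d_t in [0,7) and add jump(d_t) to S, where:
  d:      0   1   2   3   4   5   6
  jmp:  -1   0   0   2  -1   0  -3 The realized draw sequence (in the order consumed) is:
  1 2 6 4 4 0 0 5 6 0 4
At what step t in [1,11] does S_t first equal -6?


t=0: S=-2, d=1, jump=0, S_1=-2
t=1: S=-2, d=2, jump=0, S_2=-2
t=2: S=-2, d=6, jump=-3, S_3=-5
t=3: S=-5, d=4, jump=-1, S_4=-6
t=4: S=-6, d=4, jump=-1, S_5=-7
t=5: S=-7, d=0, jump=-1, S_6=-8
t=6: S=-8, d=0, jump=-1, S_7=-9
t=7: S=-9, d=5, jump=0, S_8=-9
t=8: S=-9, d=6, jump=-3, S_9=-12
t=9: S=-12, d=0, jump=-1, S_10=-13
t=10: S=-13, d=4, jump=-1, S_11=-14

4


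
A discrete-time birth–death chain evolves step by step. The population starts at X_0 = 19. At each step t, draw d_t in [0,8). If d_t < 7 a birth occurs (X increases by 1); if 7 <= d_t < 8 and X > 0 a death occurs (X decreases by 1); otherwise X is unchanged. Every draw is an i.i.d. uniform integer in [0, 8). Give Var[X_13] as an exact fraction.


X can drop by at most 1 per step and X_0 = 19 > T = 13, so X_t >= 19 − t >= 6 > 0 for every t <= 13: the floor at 0 (the 'and X > 0' condition) never binds. Hence X_13 = X_0 + Σ_{t<13} Y_t with i.i.d. increments Y_t = y(d_t) ∈ {+1, −1, 0}.
Outcome values over d=0..7: [1, 1, 1, 1, 1, 1, 1, -1]
Σy = 6, Σy² = 8, M = 8
μ = 6/8 = 3/4,  σ² = 8/8 − (3/4)² = 7/16
Independent increments: Var[X_13] = 13·σ² = 13·(7/16) = 91/16

91/16


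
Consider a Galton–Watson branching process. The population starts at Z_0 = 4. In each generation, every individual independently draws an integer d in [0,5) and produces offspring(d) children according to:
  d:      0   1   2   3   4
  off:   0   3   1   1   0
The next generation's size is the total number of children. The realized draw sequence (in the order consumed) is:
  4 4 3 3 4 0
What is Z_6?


0

gen 0: Z_0=4, draws=[4, 4, 3, 3], offspring=[0, 0, 1, 1], Z_1=2
gen 1: Z_1=2, draws=[4, 0], offspring=[0, 0], Z_2=0
gen 2: Z_2=0, draws=[], offspring=[], Z_3=0
gen 3: Z_3=0, draws=[], offspring=[], Z_4=0
gen 4: Z_4=0, draws=[], offspring=[], Z_5=0
gen 5: Z_5=0, draws=[], offspring=[], Z_6=0


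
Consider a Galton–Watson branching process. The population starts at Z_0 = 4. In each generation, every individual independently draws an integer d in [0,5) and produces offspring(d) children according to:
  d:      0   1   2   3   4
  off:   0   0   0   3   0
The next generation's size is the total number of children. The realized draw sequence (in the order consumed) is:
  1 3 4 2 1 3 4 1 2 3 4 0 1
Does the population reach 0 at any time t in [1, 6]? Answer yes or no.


gen 0: Z_0=4, draws=[1, 3, 4, 2], offspring=[0, 3, 0, 0], Z_1=3
gen 1: Z_1=3, draws=[1, 3, 4], offspring=[0, 3, 0], Z_2=3
gen 2: Z_2=3, draws=[1, 2, 3], offspring=[0, 0, 3], Z_3=3
gen 3: Z_3=3, draws=[4, 0, 1], offspring=[0, 0, 0], Z_4=0
gen 4: Z_4=0, draws=[], offspring=[], Z_5=0
gen 5: Z_5=0, draws=[], offspring=[], Z_6=0

yes


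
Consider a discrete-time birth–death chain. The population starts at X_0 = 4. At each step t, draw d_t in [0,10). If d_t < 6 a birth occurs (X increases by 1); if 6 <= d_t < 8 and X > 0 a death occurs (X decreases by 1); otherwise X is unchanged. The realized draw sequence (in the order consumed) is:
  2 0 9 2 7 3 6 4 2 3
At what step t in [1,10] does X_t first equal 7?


t=0: X=4, d=2 → birth, X_1=5
t=1: X=5, d=0 → birth, X_2=6
t=2: X=6, d=9 → hold, X_3=6
t=3: X=6, d=2 → birth, X_4=7
t=4: X=7, d=7 → death, X_5=6
t=5: X=6, d=3 → birth, X_6=7
t=6: X=7, d=6 → death, X_7=6
t=7: X=6, d=4 → birth, X_8=7
t=8: X=7, d=2 → birth, X_9=8
t=9: X=8, d=3 → birth, X_10=9

4


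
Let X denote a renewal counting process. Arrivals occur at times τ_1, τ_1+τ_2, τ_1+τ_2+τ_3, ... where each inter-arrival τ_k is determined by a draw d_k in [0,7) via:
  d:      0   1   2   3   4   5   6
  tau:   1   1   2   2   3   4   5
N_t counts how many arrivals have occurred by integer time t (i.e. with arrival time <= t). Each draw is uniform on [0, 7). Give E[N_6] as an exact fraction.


256502/117649

Inter-arrival values over d=0..6: [1, 1, 2, 2, 3, 4, 5]
Each d has probability 1/7, so the pmf of τ is: f(1) = 2/7, f(2) = 2/7, f(3) = 1/7, f(4) = 1/7, f(5) = 1/7
Renewal equation for m(n) = E[N_n]: condition on τ_1 = k (if k <= n, one arrival plus a fresh copy on the remaining n−k steps): m(n) = F(n) + Σ_{k<=n} f(k)·m(n−k), where F(n) = P(τ <= n) and m(0) = 0
m(1) = F(1) = 2/7
m(2) = F(2) + f(1)·m(1) = 4/7 + 2/7·2/7 = 32/49
m(3) = F(3) + f(1)·m(2) + f(2)·m(1) = 5/7 + 2/7·32/49 + 2/7·2/7 = 337/343
m(4) = F(4) + f(1)·m(3) + f(2)·m(2) + f(3)·m(1) = 6/7 + 2/7·337/343 + 2/7·32/49 + 1/7·2/7 = 3278/2401
m(5) = F(5) + f(1)·m(4) + f(2)·m(3) + f(3)·m(2) + f(4)·m(1) = 1 + 2/7·3278/2401 + 2/7·337/343 + 1/7·32/49 + 1/7·2/7 = 30335/16807
m(6) = F(6) + f(1)·m(5) + f(2)·m(4) + f(3)·m(3) + f(4)·m(2) + f(5)·m(1) = 1 + 2/7·30335/16807 + 2/7·3278/2401 + 1/7·337/343 + 1/7·32/49 + 1/7·2/7 = 256502/117649
E[N_6] = m(6) = 256502/117649


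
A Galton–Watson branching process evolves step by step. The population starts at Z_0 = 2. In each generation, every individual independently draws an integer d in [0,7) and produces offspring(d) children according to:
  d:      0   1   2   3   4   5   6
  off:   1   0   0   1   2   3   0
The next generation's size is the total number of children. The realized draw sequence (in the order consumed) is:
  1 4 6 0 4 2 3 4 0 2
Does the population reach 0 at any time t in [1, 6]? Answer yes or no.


gen 0: Z_0=2, draws=[1, 4], offspring=[0, 2], Z_1=2
gen 1: Z_1=2, draws=[6, 0], offspring=[0, 1], Z_2=1
gen 2: Z_2=1, draws=[4], offspring=[2], Z_3=2
gen 3: Z_3=2, draws=[2, 3], offspring=[0, 1], Z_4=1
gen 4: Z_4=1, draws=[4], offspring=[2], Z_5=2
gen 5: Z_5=2, draws=[0, 2], offspring=[1, 0], Z_6=1

no


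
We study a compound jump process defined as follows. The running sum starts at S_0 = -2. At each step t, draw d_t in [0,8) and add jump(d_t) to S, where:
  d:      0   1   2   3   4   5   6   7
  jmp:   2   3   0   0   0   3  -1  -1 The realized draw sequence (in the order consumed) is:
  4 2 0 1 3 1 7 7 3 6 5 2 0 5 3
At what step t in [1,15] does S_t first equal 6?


6

t=0: S=-2, d=4, jump=0, S_1=-2
t=1: S=-2, d=2, jump=0, S_2=-2
t=2: S=-2, d=0, jump=2, S_3=0
t=3: S=0, d=1, jump=3, S_4=3
t=4: S=3, d=3, jump=0, S_5=3
t=5: S=3, d=1, jump=3, S_6=6
t=6: S=6, d=7, jump=-1, S_7=5
t=7: S=5, d=7, jump=-1, S_8=4
t=8: S=4, d=3, jump=0, S_9=4
t=9: S=4, d=6, jump=-1, S_10=3
t=10: S=3, d=5, jump=3, S_11=6
t=11: S=6, d=2, jump=0, S_12=6
t=12: S=6, d=0, jump=2, S_13=8
t=13: S=8, d=5, jump=3, S_14=11
t=14: S=11, d=3, jump=0, S_15=11


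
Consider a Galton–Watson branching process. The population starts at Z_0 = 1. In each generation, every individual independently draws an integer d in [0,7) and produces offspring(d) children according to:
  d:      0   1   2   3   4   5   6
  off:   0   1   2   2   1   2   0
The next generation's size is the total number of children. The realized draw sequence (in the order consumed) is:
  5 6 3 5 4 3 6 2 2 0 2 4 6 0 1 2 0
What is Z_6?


gen 0: Z_0=1, draws=[5], offspring=[2], Z_1=2
gen 1: Z_1=2, draws=[6, 3], offspring=[0, 2], Z_2=2
gen 2: Z_2=2, draws=[5, 4], offspring=[2, 1], Z_3=3
gen 3: Z_3=3, draws=[3, 6, 2], offspring=[2, 0, 2], Z_4=4
gen 4: Z_4=4, draws=[2, 0, 2, 4], offspring=[2, 0, 2, 1], Z_5=5
gen 5: Z_5=5, draws=[6, 0, 1, 2, 0], offspring=[0, 0, 1, 2, 0], Z_6=3

3


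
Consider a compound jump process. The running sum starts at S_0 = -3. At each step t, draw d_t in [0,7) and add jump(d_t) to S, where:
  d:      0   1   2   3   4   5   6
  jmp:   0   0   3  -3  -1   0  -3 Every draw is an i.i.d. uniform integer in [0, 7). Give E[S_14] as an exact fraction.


Outcome values over d=0..6: [0, 0, 3, -3, -1, 0, -3]
Σy = -4, Σy² = 28, M = 7
μ = -4/7 = -4/7,  σ² = 28/7 − (-4/7)² = 180/49
E[S_14] = -3 + 14·(-4/7) = -11

-11


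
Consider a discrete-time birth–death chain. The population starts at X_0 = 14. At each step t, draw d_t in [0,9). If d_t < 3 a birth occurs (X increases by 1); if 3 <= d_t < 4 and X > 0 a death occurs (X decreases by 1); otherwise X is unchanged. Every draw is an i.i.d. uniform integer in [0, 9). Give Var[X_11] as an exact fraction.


X can drop by at most 1 per step and X_0 = 14 > T = 11, so X_t >= 14 − t >= 3 > 0 for every t <= 11: the floor at 0 (the 'and X > 0' condition) never binds. Hence X_11 = X_0 + Σ_{t<11} Y_t with i.i.d. increments Y_t = y(d_t) ∈ {+1, −1, 0}.
Outcome values over d=0..8: [1, 1, 1, -1, 0, 0, 0, 0, 0]
Σy = 2, Σy² = 4, M = 9
μ = 2/9 = 2/9,  σ² = 4/9 − (2/9)² = 32/81
Independent increments: Var[X_11] = 11·σ² = 11·(32/81) = 352/81

352/81


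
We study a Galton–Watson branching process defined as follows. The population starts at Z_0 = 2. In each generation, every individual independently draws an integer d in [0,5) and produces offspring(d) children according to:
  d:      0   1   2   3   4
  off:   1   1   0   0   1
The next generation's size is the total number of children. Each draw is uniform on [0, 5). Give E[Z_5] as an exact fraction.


486/3125

Outcome values over d=0..4: [1, 1, 0, 0, 1]
Σy = 3, Σy² = 3, M = 5
μ = 3/5 = 3/5,  σ² = 3/5 − (3/5)² = 6/25
E[Z_0] = 2
E[Z_1] = 3/5·E[Z_0] = 6/5
E[Z_2] = 3/5·E[Z_1] = 18/25
E[Z_3] = 3/5·E[Z_2] = 54/125
E[Z_4] = 3/5·E[Z_3] = 162/625
E[Z_5] = 3/5·E[Z_4] = 486/3125


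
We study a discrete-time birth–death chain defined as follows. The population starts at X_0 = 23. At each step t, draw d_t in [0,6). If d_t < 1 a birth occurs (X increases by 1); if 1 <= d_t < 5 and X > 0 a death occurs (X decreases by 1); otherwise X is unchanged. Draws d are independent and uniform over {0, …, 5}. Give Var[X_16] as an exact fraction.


X can drop by at most 1 per step and X_0 = 23 > T = 16, so X_t >= 23 − t >= 7 > 0 for every t <= 16: the floor at 0 (the 'and X > 0' condition) never binds. Hence X_16 = X_0 + Σ_{t<16} Y_t with i.i.d. increments Y_t = y(d_t) ∈ {+1, −1, 0}.
Outcome values over d=0..5: [1, -1, -1, -1, -1, 0]
Σy = -3, Σy² = 5, M = 6
μ = -3/6 = -1/2,  σ² = 5/6 − (-1/2)² = 7/12
Independent increments: Var[X_16] = 16·σ² = 16·(7/12) = 28/3

28/3


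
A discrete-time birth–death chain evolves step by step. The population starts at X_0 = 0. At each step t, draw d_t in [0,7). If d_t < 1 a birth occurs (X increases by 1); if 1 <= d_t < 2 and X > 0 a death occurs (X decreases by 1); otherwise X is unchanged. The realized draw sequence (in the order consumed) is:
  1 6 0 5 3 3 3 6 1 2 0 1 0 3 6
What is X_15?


1

t=0: X=0, d=1 → hold, X_1=0
t=1: X=0, d=6 → hold, X_2=0
t=2: X=0, d=0 → birth, X_3=1
t=3: X=1, d=5 → hold, X_4=1
t=4: X=1, d=3 → hold, X_5=1
t=5: X=1, d=3 → hold, X_6=1
t=6: X=1, d=3 → hold, X_7=1
t=7: X=1, d=6 → hold, X_8=1
t=8: X=1, d=1 → death, X_9=0
t=9: X=0, d=2 → hold, X_10=0
t=10: X=0, d=0 → birth, X_11=1
t=11: X=1, d=1 → death, X_12=0
t=12: X=0, d=0 → birth, X_13=1
t=13: X=1, d=3 → hold, X_14=1
t=14: X=1, d=6 → hold, X_15=1


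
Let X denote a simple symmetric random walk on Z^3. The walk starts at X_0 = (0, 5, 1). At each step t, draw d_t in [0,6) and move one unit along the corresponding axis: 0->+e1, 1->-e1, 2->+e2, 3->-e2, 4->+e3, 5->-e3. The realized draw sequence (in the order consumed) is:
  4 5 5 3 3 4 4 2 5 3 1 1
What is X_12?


t=0: X=(0, 5, 1), d=4 → +e3, X_1=(0, 5, 2)
t=1: X=(0, 5, 2), d=5 → -e3, X_2=(0, 5, 1)
t=2: X=(0, 5, 1), d=5 → -e3, X_3=(0, 5, 0)
t=3: X=(0, 5, 0), d=3 → -e2, X_4=(0, 4, 0)
t=4: X=(0, 4, 0), d=3 → -e2, X_5=(0, 3, 0)
t=5: X=(0, 3, 0), d=4 → +e3, X_6=(0, 3, 1)
t=6: X=(0, 3, 1), d=4 → +e3, X_7=(0, 3, 2)
t=7: X=(0, 3, 2), d=2 → +e2, X_8=(0, 4, 2)
t=8: X=(0, 4, 2), d=5 → -e3, X_9=(0, 4, 1)
t=9: X=(0, 4, 1), d=3 → -e2, X_10=(0, 3, 1)
t=10: X=(0, 3, 1), d=1 → -e1, X_11=(-1, 3, 1)
t=11: X=(-1, 3, 1), d=1 → -e1, X_12=(-2, 3, 1)

(-2, 3, 1)


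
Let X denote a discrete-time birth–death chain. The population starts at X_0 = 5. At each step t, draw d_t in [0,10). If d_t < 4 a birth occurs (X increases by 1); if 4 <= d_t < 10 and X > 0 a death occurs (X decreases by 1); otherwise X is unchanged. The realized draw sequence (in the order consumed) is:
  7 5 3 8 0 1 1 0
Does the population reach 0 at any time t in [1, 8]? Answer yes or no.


no

t=0: X=5, d=7 → death, X_1=4
t=1: X=4, d=5 → death, X_2=3
t=2: X=3, d=3 → birth, X_3=4
t=3: X=4, d=8 → death, X_4=3
t=4: X=3, d=0 → birth, X_5=4
t=5: X=4, d=1 → birth, X_6=5
t=6: X=5, d=1 → birth, X_7=6
t=7: X=6, d=0 → birth, X_8=7


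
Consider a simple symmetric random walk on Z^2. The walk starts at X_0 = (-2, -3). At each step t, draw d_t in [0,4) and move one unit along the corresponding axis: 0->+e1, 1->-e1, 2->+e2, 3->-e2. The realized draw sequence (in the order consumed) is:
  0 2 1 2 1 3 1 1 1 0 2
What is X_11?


t=0: X=(-2, -3), d=0 → +e1, X_1=(-1, -3)
t=1: X=(-1, -3), d=2 → +e2, X_2=(-1, -2)
t=2: X=(-1, -2), d=1 → -e1, X_3=(-2, -2)
t=3: X=(-2, -2), d=2 → +e2, X_4=(-2, -1)
t=4: X=(-2, -1), d=1 → -e1, X_5=(-3, -1)
t=5: X=(-3, -1), d=3 → -e2, X_6=(-3, -2)
t=6: X=(-3, -2), d=1 → -e1, X_7=(-4, -2)
t=7: X=(-4, -2), d=1 → -e1, X_8=(-5, -2)
t=8: X=(-5, -2), d=1 → -e1, X_9=(-6, -2)
t=9: X=(-6, -2), d=0 → +e1, X_10=(-5, -2)
t=10: X=(-5, -2), d=2 → +e2, X_11=(-5, -1)

(-5, -1)


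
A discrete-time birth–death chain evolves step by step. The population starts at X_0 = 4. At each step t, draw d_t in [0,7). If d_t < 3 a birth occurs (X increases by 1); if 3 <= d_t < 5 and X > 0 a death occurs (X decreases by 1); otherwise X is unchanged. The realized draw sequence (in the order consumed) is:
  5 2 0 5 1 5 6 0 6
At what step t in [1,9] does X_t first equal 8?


8

t=0: X=4, d=5 → hold, X_1=4
t=1: X=4, d=2 → birth, X_2=5
t=2: X=5, d=0 → birth, X_3=6
t=3: X=6, d=5 → hold, X_4=6
t=4: X=6, d=1 → birth, X_5=7
t=5: X=7, d=5 → hold, X_6=7
t=6: X=7, d=6 → hold, X_7=7
t=7: X=7, d=0 → birth, X_8=8
t=8: X=8, d=6 → hold, X_9=8


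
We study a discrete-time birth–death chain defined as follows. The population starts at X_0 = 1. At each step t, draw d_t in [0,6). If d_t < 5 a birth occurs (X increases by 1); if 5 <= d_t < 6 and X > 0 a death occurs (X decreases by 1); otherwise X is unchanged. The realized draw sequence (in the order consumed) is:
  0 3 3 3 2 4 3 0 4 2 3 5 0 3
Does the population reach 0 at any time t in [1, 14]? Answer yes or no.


t=0: X=1, d=0 → birth, X_1=2
t=1: X=2, d=3 → birth, X_2=3
t=2: X=3, d=3 → birth, X_3=4
t=3: X=4, d=3 → birth, X_4=5
t=4: X=5, d=2 → birth, X_5=6
t=5: X=6, d=4 → birth, X_6=7
t=6: X=7, d=3 → birth, X_7=8
t=7: X=8, d=0 → birth, X_8=9
t=8: X=9, d=4 → birth, X_9=10
t=9: X=10, d=2 → birth, X_10=11
t=10: X=11, d=3 → birth, X_11=12
t=11: X=12, d=5 → death, X_12=11
t=12: X=11, d=0 → birth, X_13=12
t=13: X=12, d=3 → birth, X_14=13

no


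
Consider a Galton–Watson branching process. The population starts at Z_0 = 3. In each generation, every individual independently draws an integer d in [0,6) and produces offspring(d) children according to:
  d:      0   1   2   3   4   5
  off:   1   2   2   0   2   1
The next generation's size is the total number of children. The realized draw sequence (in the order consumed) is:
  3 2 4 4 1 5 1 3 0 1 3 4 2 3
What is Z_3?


gen 0: Z_0=3, draws=[3, 2, 4], offspring=[0, 2, 2], Z_1=4
gen 1: Z_1=4, draws=[4, 1, 5, 1], offspring=[2, 2, 1, 2], Z_2=7
gen 2: Z_2=7, draws=[3, 0, 1, 3, 4, 2, 3], offspring=[0, 1, 2, 0, 2, 2, 0], Z_3=7

7


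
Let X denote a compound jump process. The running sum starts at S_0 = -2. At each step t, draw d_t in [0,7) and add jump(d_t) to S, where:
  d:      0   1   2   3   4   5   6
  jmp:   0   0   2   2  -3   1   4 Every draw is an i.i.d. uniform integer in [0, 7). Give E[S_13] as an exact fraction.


64/7

Outcome values over d=0..6: [0, 0, 2, 2, -3, 1, 4]
Σy = 6, Σy² = 34, M = 7
μ = 6/7 = 6/7,  σ² = 34/7 − (6/7)² = 202/49
E[S_13] = -2 + 13·(6/7) = 64/7


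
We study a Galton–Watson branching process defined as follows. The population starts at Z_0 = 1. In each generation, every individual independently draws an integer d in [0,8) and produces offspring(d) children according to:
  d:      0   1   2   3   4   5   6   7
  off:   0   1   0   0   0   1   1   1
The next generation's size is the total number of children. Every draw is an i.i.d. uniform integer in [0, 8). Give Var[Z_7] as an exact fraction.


127/16384

Outcome values over d=0..7: [0, 1, 0, 0, 0, 1, 1, 1]
Σy = 4, Σy² = 4, M = 8
μ = 4/8 = 1/2,  σ² = 4/8 − (1/2)² = 1/4
V_0 = 0, E_0 = 1
V_1 = 1/4·E_0 + (1/2)²·V_0 = 1/4;  E_1 = 1/2
V_2 = 1/4·E_1 + (1/2)²·V_1 = 3/16;  E_2 = 1/4
V_3 = 1/4·E_2 + (1/2)²·V_2 = 7/64;  E_3 = 1/8
V_4 = 1/4·E_3 + (1/2)²·V_3 = 15/256;  E_4 = 1/16
V_5 = 1/4·E_4 + (1/2)²·V_4 = 31/1024;  E_5 = 1/32
V_6 = 1/4·E_5 + (1/2)²·V_5 = 63/4096;  E_6 = 1/64
V_7 = 1/4·E_6 + (1/2)²·V_6 = 127/16384;  E_7 = 1/128


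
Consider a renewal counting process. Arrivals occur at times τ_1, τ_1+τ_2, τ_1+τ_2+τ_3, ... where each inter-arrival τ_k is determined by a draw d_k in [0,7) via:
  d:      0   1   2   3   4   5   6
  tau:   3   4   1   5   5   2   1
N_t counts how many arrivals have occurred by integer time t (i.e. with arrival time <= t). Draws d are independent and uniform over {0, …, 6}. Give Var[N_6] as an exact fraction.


Inter-arrival values over d=0..6: [3, 4, 1, 5, 5, 2, 1]
Each d has probability 1/7, so the pmf of τ is: f(1) = 2/7, f(2) = 1/7, f(3) = 1/7, f(4) = 1/7, f(5) = 2/7
Let p_n(j) = P(N_n = j), with p_0 = [1]. Condition on τ_1: p_n(0) = P(τ > n), and for j >= 1, p_n(j) = Σ_{k<=n} f(k)·p_{n−k}(j−1)
p_1 = [5/7, 2/7]  (j = 0..1)
p_2 = [4/7, 17/49, 4/49]  (j = 0..2)
p_3 = [3/7, 20/49, 48/343, 8/343]  (j = 0..3)
p_4 = [2/7, 22/49, 71/343, 124/2401, 16/2401]  (j = 0..4)
p_5 = [0, 30/49, 95/343, 218/2401, 304/16807, 32/16807]  (j = 0..5)
p_6 = [0, 19/49, 3/7, 337/2401, 88/2401, 720/117649, 64/117649]  (j = 0..6)
E[N_6] = Σ j·p_6(j) = 217232/117649;  E[N_6²] = Σ j²·p_6(j) = 485216/117649
Var[N_6] = 485216/117649 − (217232/117649)² = 9895435360/13841287201

9895435360/13841287201


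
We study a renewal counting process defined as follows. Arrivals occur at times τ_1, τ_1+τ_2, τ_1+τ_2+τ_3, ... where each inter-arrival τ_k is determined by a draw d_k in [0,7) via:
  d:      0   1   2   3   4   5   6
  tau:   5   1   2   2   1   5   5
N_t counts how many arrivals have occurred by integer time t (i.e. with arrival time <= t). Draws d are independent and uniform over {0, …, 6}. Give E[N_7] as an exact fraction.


Inter-arrival values over d=0..6: [5, 1, 2, 2, 1, 5, 5]
Each d has probability 1/7, so the pmf of τ is: f(1) = 2/7, f(2) = 2/7, f(5) = 3/7
Renewal equation for m(n) = E[N_n]: condition on τ_1 = k (if k <= n, one arrival plus a fresh copy on the remaining n−k steps): m(n) = F(n) + Σ_{k<=n} f(k)·m(n−k), where F(n) = P(τ <= n) and m(0) = 0
m(1) = F(1) = 2/7
m(2) = F(2) + f(1)·m(1) = 4/7 + 2/7·2/7 = 32/49
m(3) = F(3) + f(1)·m(2) + f(2)·m(1) = 4/7 + 2/7·32/49 + 2/7·2/7 = 288/343
m(4) = F(4) + f(1)·m(3) + f(2)·m(2) = 4/7 + 2/7·288/343 + 2/7·32/49 = 2396/2401
m(5) = F(5) + f(1)·m(4) + f(2)·m(3) = 1 + 2/7·2396/2401 + 2/7·288/343 = 25631/16807
m(6) = F(6) + f(1)·m(5) + f(2)·m(4) + f(5)·m(1) = 1 + 2/7·25631/16807 + 2/7·2396/2401 + 3/7·2/7 = 216861/117649
m(7) = F(7) + f(1)·m(6) + f(2)·m(5) + f(5)·m(2) = 1 + 2/7·216861/117649 + 2/7·25631/16807 + 3/7·32/49 = 1846595/823543
E[N_7] = m(7) = 1846595/823543

1846595/823543


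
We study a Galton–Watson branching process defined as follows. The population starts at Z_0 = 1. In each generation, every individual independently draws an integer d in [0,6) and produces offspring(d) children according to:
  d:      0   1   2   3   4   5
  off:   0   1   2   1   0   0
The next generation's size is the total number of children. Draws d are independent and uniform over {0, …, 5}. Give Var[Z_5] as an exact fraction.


Outcome values over d=0..5: [0, 1, 2, 1, 0, 0]
Σy = 4, Σy² = 6, M = 6
μ = 4/6 = 2/3,  σ² = 6/6 − (2/3)² = 5/9
V_0 = 0, E_0 = 1
V_1 = 5/9·E_0 + (2/3)²·V_0 = 5/9;  E_1 = 2/3
V_2 = 5/9·E_1 + (2/3)²·V_1 = 50/81;  E_2 = 4/9
V_3 = 5/9·E_2 + (2/3)²·V_2 = 380/729;  E_3 = 8/27
V_4 = 5/9·E_3 + (2/3)²·V_3 = 2600/6561;  E_4 = 16/81
V_5 = 5/9·E_4 + (2/3)²·V_4 = 16880/59049;  E_5 = 32/243

16880/59049


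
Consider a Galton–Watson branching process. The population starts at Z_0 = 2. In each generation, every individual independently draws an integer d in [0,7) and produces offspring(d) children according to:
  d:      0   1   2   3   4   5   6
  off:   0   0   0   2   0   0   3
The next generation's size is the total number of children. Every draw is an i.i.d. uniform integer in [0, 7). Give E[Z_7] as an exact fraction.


Outcome values over d=0..6: [0, 0, 0, 2, 0, 0, 3]
Σy = 5, Σy² = 13, M = 7
μ = 5/7 = 5/7,  σ² = 13/7 − (5/7)² = 66/49
E[Z_0] = 2
E[Z_1] = 5/7·E[Z_0] = 10/7
E[Z_2] = 5/7·E[Z_1] = 50/49
E[Z_3] = 5/7·E[Z_2] = 250/343
E[Z_4] = 5/7·E[Z_3] = 1250/2401
E[Z_5] = 5/7·E[Z_4] = 6250/16807
E[Z_6] = 5/7·E[Z_5] = 31250/117649
E[Z_7] = 5/7·E[Z_6] = 156250/823543

156250/823543


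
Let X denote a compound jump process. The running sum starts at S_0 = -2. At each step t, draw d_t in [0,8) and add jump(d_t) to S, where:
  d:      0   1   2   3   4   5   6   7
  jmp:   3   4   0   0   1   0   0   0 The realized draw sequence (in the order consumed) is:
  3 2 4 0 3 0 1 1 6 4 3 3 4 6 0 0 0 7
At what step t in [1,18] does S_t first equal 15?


13

t=0: S=-2, d=3, jump=0, S_1=-2
t=1: S=-2, d=2, jump=0, S_2=-2
t=2: S=-2, d=4, jump=1, S_3=-1
t=3: S=-1, d=0, jump=3, S_4=2
t=4: S=2, d=3, jump=0, S_5=2
t=5: S=2, d=0, jump=3, S_6=5
t=6: S=5, d=1, jump=4, S_7=9
t=7: S=9, d=1, jump=4, S_8=13
t=8: S=13, d=6, jump=0, S_9=13
t=9: S=13, d=4, jump=1, S_10=14
t=10: S=14, d=3, jump=0, S_11=14
t=11: S=14, d=3, jump=0, S_12=14
t=12: S=14, d=4, jump=1, S_13=15
t=13: S=15, d=6, jump=0, S_14=15
t=14: S=15, d=0, jump=3, S_15=18
t=15: S=18, d=0, jump=3, S_16=21
t=16: S=21, d=0, jump=3, S_17=24
t=17: S=24, d=7, jump=0, S_18=24


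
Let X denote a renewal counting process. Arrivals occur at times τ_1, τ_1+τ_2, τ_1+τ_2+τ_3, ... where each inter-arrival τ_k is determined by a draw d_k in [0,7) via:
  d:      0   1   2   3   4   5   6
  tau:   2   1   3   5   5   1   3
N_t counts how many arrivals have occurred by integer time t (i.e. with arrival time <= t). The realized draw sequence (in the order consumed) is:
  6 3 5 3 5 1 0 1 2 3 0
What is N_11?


draw d_1=6: τ_1=3, arrival time A_1=3
draw d_2=3: τ_2=5, arrival time A_2=8
draw d_3=5: τ_3=1, arrival time A_3=9
draw d_4=3: τ_4=5, arrival time A_4=14
draw d_5=5: τ_5=1, arrival time A_5=15
draw d_6=1: τ_6=1, arrival time A_6=16
draw d_7=0: τ_7=2, arrival time A_7=18
draw d_8=1: τ_8=1, arrival time A_8=19
draw d_9=2: τ_9=3, arrival time A_9=22
draw d_10=3: τ_10=5, arrival time A_10=27
draw d_11=0: τ_11=2, arrival time A_11=29
N_t over t=0..11: 0:0 1:0 2:0 3:1 4:1 5:1 6:1 7:1 8:2 9:3 10:3 11:3

3


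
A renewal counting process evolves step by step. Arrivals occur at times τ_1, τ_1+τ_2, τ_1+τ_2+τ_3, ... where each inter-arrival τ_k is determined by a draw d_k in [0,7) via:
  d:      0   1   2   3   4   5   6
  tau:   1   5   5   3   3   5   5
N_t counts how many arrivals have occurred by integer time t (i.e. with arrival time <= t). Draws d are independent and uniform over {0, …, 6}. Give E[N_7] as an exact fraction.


1187327/823543

Inter-arrival values over d=0..6: [1, 5, 5, 3, 3, 5, 5]
Each d has probability 1/7, so the pmf of τ is: f(1) = 1/7, f(3) = 2/7, f(5) = 4/7
Renewal equation for m(n) = E[N_n]: condition on τ_1 = k (if k <= n, one arrival plus a fresh copy on the remaining n−k steps): m(n) = F(n) + Σ_{k<=n} f(k)·m(n−k), where F(n) = P(τ <= n) and m(0) = 0
m(1) = F(1) = 1/7
m(2) = F(2) + f(1)·m(1) = 1/7 + 1/7·1/7 = 8/49
m(3) = F(3) + f(1)·m(2) = 3/7 + 1/7·8/49 = 155/343
m(4) = F(4) + f(1)·m(3) + f(3)·m(1) = 3/7 + 1/7·155/343 + 2/7·1/7 = 1282/2401
m(5) = F(5) + f(1)·m(4) + f(3)·m(2) = 1 + 1/7·1282/2401 + 2/7·8/49 = 18873/16807
m(6) = F(6) + f(1)·m(5) + f(3)·m(3) + f(5)·m(1) = 1 + 1/7·18873/16807 + 2/7·155/343 + 4/7·1/7 = 161316/117649
m(7) = F(7) + f(1)·m(6) + f(3)·m(4) + f(5)·m(2) = 1 + 1/7·161316/117649 + 2/7·1282/2401 + 4/7·8/49 = 1187327/823543
E[N_7] = m(7) = 1187327/823543


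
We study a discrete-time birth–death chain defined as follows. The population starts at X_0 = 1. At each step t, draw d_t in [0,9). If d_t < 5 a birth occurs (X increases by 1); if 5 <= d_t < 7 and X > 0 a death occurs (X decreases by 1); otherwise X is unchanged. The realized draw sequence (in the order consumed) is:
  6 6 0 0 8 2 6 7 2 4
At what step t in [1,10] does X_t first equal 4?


t=0: X=1, d=6 → death, X_1=0
t=1: X=0, d=6 → hold, X_2=0
t=2: X=0, d=0 → birth, X_3=1
t=3: X=1, d=0 → birth, X_4=2
t=4: X=2, d=8 → hold, X_5=2
t=5: X=2, d=2 → birth, X_6=3
t=6: X=3, d=6 → death, X_7=2
t=7: X=2, d=7 → hold, X_8=2
t=8: X=2, d=2 → birth, X_9=3
t=9: X=3, d=4 → birth, X_10=4

10


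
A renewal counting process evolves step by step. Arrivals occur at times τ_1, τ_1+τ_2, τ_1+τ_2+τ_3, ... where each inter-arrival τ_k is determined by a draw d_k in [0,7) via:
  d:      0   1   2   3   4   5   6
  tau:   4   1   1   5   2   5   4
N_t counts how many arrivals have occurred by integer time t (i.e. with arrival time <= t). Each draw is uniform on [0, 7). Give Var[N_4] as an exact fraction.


3898506/5764801

Inter-arrival values over d=0..6: [4, 1, 1, 5, 2, 5, 4]
Each d has probability 1/7, so the pmf of τ is: f(1) = 2/7, f(2) = 1/7, f(4) = 2/7, f(5) = 2/7
Let p_n(j) = P(N_n = j), with p_0 = [1]. Condition on τ_1: p_n(0) = P(τ > n), and for j >= 1, p_n(j) = Σ_{k<=n} f(k)·p_{n−k}(j−1)
p_1 = [5/7, 2/7]  (j = 0..1)
p_2 = [4/7, 17/49, 4/49]  (j = 0..2)
p_3 = [4/7, 13/49, 48/343, 8/343]  (j = 0..3)
p_4 = [2/7, 26/49, 43/343, 124/2401, 16/2401]  (j = 0..4)
E[N_4] = Σ j·p_4(j) = 2312/2401;  E[N_4²] = Σ j²·p_4(j) = 550/343
Var[N_4] = 550/343 − (2312/2401)² = 3898506/5764801


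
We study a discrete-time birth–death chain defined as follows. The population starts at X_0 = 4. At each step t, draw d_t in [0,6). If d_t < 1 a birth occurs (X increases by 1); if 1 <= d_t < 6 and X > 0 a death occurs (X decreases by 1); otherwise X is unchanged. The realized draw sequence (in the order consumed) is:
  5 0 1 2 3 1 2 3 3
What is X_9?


0

t=0: X=4, d=5 → death, X_1=3
t=1: X=3, d=0 → birth, X_2=4
t=2: X=4, d=1 → death, X_3=3
t=3: X=3, d=2 → death, X_4=2
t=4: X=2, d=3 → death, X_5=1
t=5: X=1, d=1 → death, X_6=0
t=6: X=0, d=2 → hold, X_7=0
t=7: X=0, d=3 → hold, X_8=0
t=8: X=0, d=3 → hold, X_9=0


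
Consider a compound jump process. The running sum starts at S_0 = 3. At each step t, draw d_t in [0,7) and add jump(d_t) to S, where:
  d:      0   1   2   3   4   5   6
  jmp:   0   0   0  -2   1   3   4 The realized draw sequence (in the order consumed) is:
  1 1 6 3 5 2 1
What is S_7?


t=0: S=3, d=1, jump=0, S_1=3
t=1: S=3, d=1, jump=0, S_2=3
t=2: S=3, d=6, jump=4, S_3=7
t=3: S=7, d=3, jump=-2, S_4=5
t=4: S=5, d=5, jump=3, S_5=8
t=5: S=8, d=2, jump=0, S_6=8
t=6: S=8, d=1, jump=0, S_7=8

8


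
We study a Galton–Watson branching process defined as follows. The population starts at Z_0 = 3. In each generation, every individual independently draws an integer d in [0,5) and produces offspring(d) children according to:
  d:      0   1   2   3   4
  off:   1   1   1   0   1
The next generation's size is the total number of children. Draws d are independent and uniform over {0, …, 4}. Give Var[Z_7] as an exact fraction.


Outcome values over d=0..4: [1, 1, 1, 0, 1]
Σy = 4, Σy² = 4, M = 5
μ = 4/5 = 4/5,  σ² = 4/5 − (4/5)² = 4/25
V_0 = 0, E_0 = 3
V_1 = 4/25·E_0 + (4/5)²·V_0 = 12/25;  E_1 = 12/5
V_2 = 4/25·E_1 + (4/5)²·V_1 = 432/625;  E_2 = 48/25
V_3 = 4/25·E_2 + (4/5)²·V_2 = 11712/15625;  E_3 = 192/125
V_4 = 4/25·E_3 + (4/5)²·V_3 = 283392/390625;  E_4 = 768/625
V_5 = 4/25·E_4 + (4/5)²·V_4 = 6454272/9765625;  E_5 = 3072/3125
V_6 = 4/25·E_5 + (4/5)²·V_5 = 141668352/244140625;  E_6 = 12288/15625
V_7 = 4/25·E_6 + (4/5)²·V_6 = 3034693632/6103515625;  E_7 = 49152/78125

3034693632/6103515625


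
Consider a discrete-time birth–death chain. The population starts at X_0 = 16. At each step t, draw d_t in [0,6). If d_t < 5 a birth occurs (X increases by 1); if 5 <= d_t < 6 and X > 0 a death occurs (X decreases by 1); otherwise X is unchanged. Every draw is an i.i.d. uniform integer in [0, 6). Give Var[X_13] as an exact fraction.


65/9

X can drop by at most 1 per step and X_0 = 16 > T = 13, so X_t >= 16 − t >= 3 > 0 for every t <= 13: the floor at 0 (the 'and X > 0' condition) never binds. Hence X_13 = X_0 + Σ_{t<13} Y_t with i.i.d. increments Y_t = y(d_t) ∈ {+1, −1, 0}.
Outcome values over d=0..5: [1, 1, 1, 1, 1, -1]
Σy = 4, Σy² = 6, M = 6
μ = 4/6 = 2/3,  σ² = 6/6 − (2/3)² = 5/9
Independent increments: Var[X_13] = 13·σ² = 13·(5/9) = 65/9


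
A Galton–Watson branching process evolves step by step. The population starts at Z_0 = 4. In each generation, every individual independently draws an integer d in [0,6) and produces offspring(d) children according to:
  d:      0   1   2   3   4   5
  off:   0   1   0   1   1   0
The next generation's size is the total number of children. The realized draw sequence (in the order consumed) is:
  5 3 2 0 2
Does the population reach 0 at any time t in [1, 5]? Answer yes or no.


yes

gen 0: Z_0=4, draws=[5, 3, 2, 0], offspring=[0, 1, 0, 0], Z_1=1
gen 1: Z_1=1, draws=[2], offspring=[0], Z_2=0
gen 2: Z_2=0, draws=[], offspring=[], Z_3=0
gen 3: Z_3=0, draws=[], offspring=[], Z_4=0
gen 4: Z_4=0, draws=[], offspring=[], Z_5=0


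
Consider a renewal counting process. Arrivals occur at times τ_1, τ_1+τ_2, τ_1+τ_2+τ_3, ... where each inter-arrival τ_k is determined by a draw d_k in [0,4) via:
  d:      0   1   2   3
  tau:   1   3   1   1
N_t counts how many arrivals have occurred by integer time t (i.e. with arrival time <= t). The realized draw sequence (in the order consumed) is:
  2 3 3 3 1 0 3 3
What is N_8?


draw d_1=2: τ_1=1, arrival time A_1=1
draw d_2=3: τ_2=1, arrival time A_2=2
draw d_3=3: τ_3=1, arrival time A_3=3
draw d_4=3: τ_4=1, arrival time A_4=4
draw d_5=1: τ_5=3, arrival time A_5=7
draw d_6=0: τ_6=1, arrival time A_6=8
draw d_7=3: τ_7=1, arrival time A_7=9
draw d_8=3: τ_8=1, arrival time A_8=10
N_t over t=0..8: 0:0 1:1 2:2 3:3 4:4 5:4 6:4 7:5 8:6

6


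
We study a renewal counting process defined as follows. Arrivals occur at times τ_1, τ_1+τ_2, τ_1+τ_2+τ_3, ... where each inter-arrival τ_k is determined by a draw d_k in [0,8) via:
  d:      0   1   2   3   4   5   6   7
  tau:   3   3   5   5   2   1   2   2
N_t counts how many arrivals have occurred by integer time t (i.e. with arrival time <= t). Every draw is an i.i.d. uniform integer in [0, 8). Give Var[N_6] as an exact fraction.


42412319103/68719476736

Inter-arrival values over d=0..7: [3, 3, 5, 5, 2, 1, 2, 2]
Each d has probability 1/8, so the pmf of τ is: f(1) = 1/8, f(2) = 3/8, f(3) = 1/4, f(5) = 1/4
Let p_n(j) = P(N_n = j), with p_0 = [1]. Condition on τ_1: p_n(0) = P(τ > n), and for j >= 1, p_n(j) = Σ_{k<=n} f(k)·p_{n−k}(j−1)
p_1 = [7/8, 1/8]  (j = 0..1)
p_2 = [1/2, 31/64, 1/64]  (j = 0..2)
p_3 = [1/4, 41/64, 55/512, 1/512]  (j = 0..3)
p_4 = [1/4, 7/16, 75/256, 79/4096, 1/4096]  (j = 0..4)
p_5 = [0, 1/2, 213/512, 331/4096, 103/32768, 1/32768]  (j = 0..5)
p_6 = [0, 3/8, 107/256, 773/4096, 73/4096, 127/262144, 1/262144]  (j = 0..6)
E[N_6] = Σ j·p_6(j) = 485185/262144;  E[N_6²] = Σ j²·p_6(j) = 1059787/262144
Var[N_6] = 1059787/262144 − (485185/262144)² = 42412319103/68719476736


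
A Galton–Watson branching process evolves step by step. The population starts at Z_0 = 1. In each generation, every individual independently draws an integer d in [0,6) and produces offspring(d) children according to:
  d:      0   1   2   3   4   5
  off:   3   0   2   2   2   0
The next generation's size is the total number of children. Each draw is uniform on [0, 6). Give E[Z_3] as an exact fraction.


Outcome values over d=0..5: [3, 0, 2, 2, 2, 0]
Σy = 9, Σy² = 21, M = 6
μ = 9/6 = 3/2,  σ² = 21/6 − (3/2)² = 5/4
E[Z_0] = 1
E[Z_1] = 3/2·E[Z_0] = 3/2
E[Z_2] = 3/2·E[Z_1] = 9/4
E[Z_3] = 3/2·E[Z_2] = 27/8

27/8


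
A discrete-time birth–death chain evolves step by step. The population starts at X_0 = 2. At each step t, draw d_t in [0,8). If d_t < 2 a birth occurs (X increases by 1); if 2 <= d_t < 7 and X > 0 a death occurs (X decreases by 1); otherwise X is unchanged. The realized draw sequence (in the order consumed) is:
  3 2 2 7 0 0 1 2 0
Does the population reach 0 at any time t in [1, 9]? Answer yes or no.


t=0: X=2, d=3 → death, X_1=1
t=1: X=1, d=2 → death, X_2=0
t=2: X=0, d=2 → hold, X_3=0
t=3: X=0, d=7 → hold, X_4=0
t=4: X=0, d=0 → birth, X_5=1
t=5: X=1, d=0 → birth, X_6=2
t=6: X=2, d=1 → birth, X_7=3
t=7: X=3, d=2 → death, X_8=2
t=8: X=2, d=0 → birth, X_9=3

yes


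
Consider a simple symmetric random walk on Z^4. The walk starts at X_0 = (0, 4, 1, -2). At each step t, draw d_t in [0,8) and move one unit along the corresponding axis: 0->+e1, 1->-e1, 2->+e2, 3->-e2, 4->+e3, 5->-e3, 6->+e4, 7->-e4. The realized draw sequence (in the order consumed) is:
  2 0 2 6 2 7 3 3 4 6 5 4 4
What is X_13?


(1, 5, 3, -1)

t=0: X=(0, 4, 1, -2), d=2 → +e2, X_1=(0, 5, 1, -2)
t=1: X=(0, 5, 1, -2), d=0 → +e1, X_2=(1, 5, 1, -2)
t=2: X=(1, 5, 1, -2), d=2 → +e2, X_3=(1, 6, 1, -2)
t=3: X=(1, 6, 1, -2), d=6 → +e4, X_4=(1, 6, 1, -1)
t=4: X=(1, 6, 1, -1), d=2 → +e2, X_5=(1, 7, 1, -1)
t=5: X=(1, 7, 1, -1), d=7 → -e4, X_6=(1, 7, 1, -2)
t=6: X=(1, 7, 1, -2), d=3 → -e2, X_7=(1, 6, 1, -2)
t=7: X=(1, 6, 1, -2), d=3 → -e2, X_8=(1, 5, 1, -2)
t=8: X=(1, 5, 1, -2), d=4 → +e3, X_9=(1, 5, 2, -2)
t=9: X=(1, 5, 2, -2), d=6 → +e4, X_10=(1, 5, 2, -1)
t=10: X=(1, 5, 2, -1), d=5 → -e3, X_11=(1, 5, 1, -1)
t=11: X=(1, 5, 1, -1), d=4 → +e3, X_12=(1, 5, 2, -1)
t=12: X=(1, 5, 2, -1), d=4 → +e3, X_13=(1, 5, 3, -1)


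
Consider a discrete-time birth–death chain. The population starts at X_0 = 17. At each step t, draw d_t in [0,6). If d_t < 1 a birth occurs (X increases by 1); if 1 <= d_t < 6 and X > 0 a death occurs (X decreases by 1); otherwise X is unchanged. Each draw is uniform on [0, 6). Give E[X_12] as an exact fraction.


9

X can drop by at most 1 per step and X_0 = 17 > T = 12, so X_t >= 17 − t >= 5 > 0 for every t <= 12: the floor at 0 (the 'and X > 0' condition) never binds. Hence X_12 = X_0 + Σ_{t<12} Y_t with i.i.d. increments Y_t = y(d_t) ∈ {+1, −1, 0}.
Outcome values over d=0..5: [1, -1, -1, -1, -1, -1]
Σy = -4, Σy² = 6, M = 6
μ = -4/6 = -2/3,  σ² = 6/6 − (-2/3)² = 5/9
E[X_12] = 17 + 12·(-2/3) = 9


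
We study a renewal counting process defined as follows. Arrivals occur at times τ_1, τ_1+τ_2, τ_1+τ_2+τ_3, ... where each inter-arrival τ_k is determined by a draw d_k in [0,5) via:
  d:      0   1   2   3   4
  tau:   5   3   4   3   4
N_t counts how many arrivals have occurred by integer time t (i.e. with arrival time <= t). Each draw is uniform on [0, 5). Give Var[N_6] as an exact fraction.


84/625

Inter-arrival values over d=0..4: [5, 3, 4, 3, 4]
Each d has probability 1/5, so the pmf of τ is: f(3) = 2/5, f(4) = 2/5, f(5) = 1/5
Let p_n(j) = P(N_n = j), with p_0 = [1]. Condition on τ_1: p_n(0) = P(τ > n), and for j >= 1, p_n(j) = Σ_{k<=n} f(k)·p_{n−k}(j−1)
p_1 = [1]  (j = 0)
p_2 = [1]  (j = 0)
p_3 = [3/5, 2/5]  (j = 0..1)
p_4 = [1/5, 4/5]  (j = 0..1)
p_5 = [0, 1]  (j = 0..1)
p_6 = [0, 21/25, 4/25]  (j = 0..2)
E[N_6] = Σ j·p_6(j) = 29/25;  E[N_6²] = Σ j²·p_6(j) = 37/25
Var[N_6] = 37/25 − (29/25)² = 84/625
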